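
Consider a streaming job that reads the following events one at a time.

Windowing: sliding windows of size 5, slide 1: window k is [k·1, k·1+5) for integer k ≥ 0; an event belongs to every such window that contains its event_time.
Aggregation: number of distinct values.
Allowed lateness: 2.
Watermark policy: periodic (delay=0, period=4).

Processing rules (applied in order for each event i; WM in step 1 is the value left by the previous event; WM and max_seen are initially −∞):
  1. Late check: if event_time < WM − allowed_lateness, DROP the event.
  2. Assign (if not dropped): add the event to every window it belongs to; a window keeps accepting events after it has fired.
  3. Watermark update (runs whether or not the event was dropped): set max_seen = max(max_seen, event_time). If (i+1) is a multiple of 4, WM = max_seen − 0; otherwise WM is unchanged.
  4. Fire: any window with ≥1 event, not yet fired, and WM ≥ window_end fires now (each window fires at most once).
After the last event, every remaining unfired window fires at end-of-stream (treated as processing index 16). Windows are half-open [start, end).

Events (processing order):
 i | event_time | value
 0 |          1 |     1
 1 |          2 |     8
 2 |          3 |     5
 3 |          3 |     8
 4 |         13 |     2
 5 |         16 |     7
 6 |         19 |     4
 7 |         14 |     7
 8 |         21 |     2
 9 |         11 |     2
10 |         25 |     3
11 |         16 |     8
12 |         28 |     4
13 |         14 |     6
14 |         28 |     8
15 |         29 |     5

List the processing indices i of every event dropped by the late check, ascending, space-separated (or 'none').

9 11 13

i=0 t=1 v=1: → [1,6),[0,5); WM=−∞
i=1 t=2 v=8: → [2,7),[1,6),[0,5); WM=−∞
i=2 t=3 v=5: → [3,8),[2,7),[1,6),[0,5); WM=−∞
i=3 t=3 v=8: → [3,8),[2,7),[1,6),[0,5); WM=3
i=4 t=13 v=2: → [13,18),[12,17),[11,16),[10,15),[9,14); WM=3
i=5 t=16 v=7: → [16,21),[15,20),[14,19),[13,18),[12,17); WM=3
i=6 t=19 v=4: → [19,24),[18,23),[17,22),[16,21),[15,20); WM=3
i=7 t=14 v=7: → [14,19),[13,18),[12,17),[11,16),[10,15); WM=19; [0,5) fires=3 [1,6) fires=3 [2,7) fires=2 [3,8) fires=2 [9,14) fires=1 [10,15) fires=2 [11,16) fires=2 [12,17) fires=2 [13,18) fires=2 [14,19) fires=1
i=8 t=21 v=2: → [21,26),[20,25),[19,24),[18,23),[17,22); WM=19
i=9 t=11 v=2: DROP (t<19-2); WM=19
i=10 t=25 v=3: → [25,30),[24,29),[23,28),[22,27),[21,26); WM=19
i=11 t=16 v=8: DROP (t<19-2); WM=25; [15,20) fires=2 [16,21) fires=2 [17,22) fires=2 [18,23) fires=2 [19,24) fires=2 [20,25) fires=1
i=12 t=28 v=4: → [28,33),[27,32),[26,31),[25,30),[24,29); WM=25
i=13 t=14 v=6: DROP (t<25-2); WM=25
i=14 t=28 v=8: → [28,33),[27,32),[26,31),[25,30),[24,29); WM=25
i=15 t=29 v=5: → [29,34),[28,33),[27,32),[26,31),[25,30); WM=29; [21,26) fires=2 [22,27) fires=1 [23,28) fires=1 [24,29) fires=3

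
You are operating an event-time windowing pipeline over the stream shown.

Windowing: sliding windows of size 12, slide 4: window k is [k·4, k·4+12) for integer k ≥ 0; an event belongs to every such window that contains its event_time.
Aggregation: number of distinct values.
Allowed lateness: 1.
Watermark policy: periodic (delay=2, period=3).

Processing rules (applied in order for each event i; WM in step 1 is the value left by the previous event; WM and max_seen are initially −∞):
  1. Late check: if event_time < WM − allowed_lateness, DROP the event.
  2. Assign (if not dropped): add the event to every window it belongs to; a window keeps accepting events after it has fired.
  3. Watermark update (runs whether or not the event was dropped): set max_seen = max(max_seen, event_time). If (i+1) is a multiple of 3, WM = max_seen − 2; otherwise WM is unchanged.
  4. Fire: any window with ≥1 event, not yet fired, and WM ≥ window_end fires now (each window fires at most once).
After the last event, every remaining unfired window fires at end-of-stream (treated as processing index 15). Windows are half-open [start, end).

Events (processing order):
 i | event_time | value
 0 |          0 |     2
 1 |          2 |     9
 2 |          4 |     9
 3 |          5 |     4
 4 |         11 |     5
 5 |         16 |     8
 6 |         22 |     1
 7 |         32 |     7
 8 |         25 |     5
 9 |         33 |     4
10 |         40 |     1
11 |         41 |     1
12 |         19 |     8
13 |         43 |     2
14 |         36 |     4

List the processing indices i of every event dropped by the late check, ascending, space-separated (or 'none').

12 14

i=0 t=0 v=2: → [0,12); WM=−∞
i=1 t=2 v=9: → [0,12); WM=−∞
i=2 t=4 v=9: → [4,16),[0,12); WM=2
i=3 t=5 v=4: → [4,16),[0,12); WM=2
i=4 t=11 v=5: → [8,20),[4,16),[0,12); WM=2
i=5 t=16 v=8: → [16,28),[12,24),[8,20); WM=14; [0,12) fires=4
i=6 t=22 v=1: → [20,32),[16,28),[12,24); WM=14
i=7 t=32 v=7: → [32,44),[28,40),[24,36); WM=14
i=8 t=25 v=5: → [24,36),[20,32),[16,28); WM=30; [4,16) fires=3 [8,20) fires=2 [12,24) fires=2 [16,28) fires=3
i=9 t=33 v=4: → [32,44),[28,40),[24,36); WM=30
i=10 t=40 v=1: → [40,52),[36,48),[32,44); WM=30
i=11 t=41 v=1: → [40,52),[36,48),[32,44); WM=39; [20,32) fires=2 [24,36) fires=3
i=12 t=19 v=8: DROP (t<39-1); WM=39
i=13 t=43 v=2: → [40,52),[36,48),[32,44); WM=39
i=14 t=36 v=4: DROP (t<39-1); WM=41; [28,40) fires=2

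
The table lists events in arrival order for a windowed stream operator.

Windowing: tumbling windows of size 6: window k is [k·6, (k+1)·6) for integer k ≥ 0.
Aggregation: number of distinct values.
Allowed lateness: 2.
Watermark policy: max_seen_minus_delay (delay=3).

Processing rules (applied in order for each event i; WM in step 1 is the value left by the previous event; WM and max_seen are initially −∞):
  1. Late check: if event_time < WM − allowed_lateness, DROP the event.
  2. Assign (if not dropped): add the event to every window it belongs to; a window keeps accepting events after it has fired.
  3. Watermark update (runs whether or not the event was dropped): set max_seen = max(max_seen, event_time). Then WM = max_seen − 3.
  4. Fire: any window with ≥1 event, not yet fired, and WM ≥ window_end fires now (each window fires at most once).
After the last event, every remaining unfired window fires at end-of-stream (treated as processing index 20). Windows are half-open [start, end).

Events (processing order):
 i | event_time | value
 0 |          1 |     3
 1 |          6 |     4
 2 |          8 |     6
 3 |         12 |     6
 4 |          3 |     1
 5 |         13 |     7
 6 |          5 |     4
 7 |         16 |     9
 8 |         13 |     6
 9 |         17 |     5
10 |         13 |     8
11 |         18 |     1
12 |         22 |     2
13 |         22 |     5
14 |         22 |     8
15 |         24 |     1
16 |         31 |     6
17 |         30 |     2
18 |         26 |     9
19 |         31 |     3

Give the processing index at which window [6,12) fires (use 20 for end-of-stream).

7

i=0 t=1 v=3: → [0,6); WM=-2
i=1 t=6 v=4: → [6,12); WM=3
i=2 t=8 v=6: → [6,12); WM=5
i=3 t=12 v=6: → [12,18); WM=9; [0,6) fires=1
i=4 t=3 v=1: DROP (t<9-2); WM=9
i=5 t=13 v=7: → [12,18); WM=10
i=6 t=5 v=4: DROP (t<10-2); WM=10
i=7 t=16 v=9: → [12,18); WM=13; [6,12) fires=2
i=8 t=13 v=6: → [12,18); WM=13
i=9 t=17 v=5: → [12,18); WM=14
i=10 t=13 v=8: → [12,18); WM=14
i=11 t=18 v=1: → [18,24); WM=15
i=12 t=22 v=2: → [18,24); WM=19; [12,18) fires=5
i=13 t=22 v=5: → [18,24); WM=19
i=14 t=22 v=8: → [18,24); WM=19
i=15 t=24 v=1: → [24,30); WM=21
i=16 t=31 v=6: → [30,36); WM=28; [18,24) fires=4
i=17 t=30 v=2: → [30,36); WM=28
i=18 t=26 v=9: → [24,30); WM=28
i=19 t=31 v=3: → [30,36); WM=28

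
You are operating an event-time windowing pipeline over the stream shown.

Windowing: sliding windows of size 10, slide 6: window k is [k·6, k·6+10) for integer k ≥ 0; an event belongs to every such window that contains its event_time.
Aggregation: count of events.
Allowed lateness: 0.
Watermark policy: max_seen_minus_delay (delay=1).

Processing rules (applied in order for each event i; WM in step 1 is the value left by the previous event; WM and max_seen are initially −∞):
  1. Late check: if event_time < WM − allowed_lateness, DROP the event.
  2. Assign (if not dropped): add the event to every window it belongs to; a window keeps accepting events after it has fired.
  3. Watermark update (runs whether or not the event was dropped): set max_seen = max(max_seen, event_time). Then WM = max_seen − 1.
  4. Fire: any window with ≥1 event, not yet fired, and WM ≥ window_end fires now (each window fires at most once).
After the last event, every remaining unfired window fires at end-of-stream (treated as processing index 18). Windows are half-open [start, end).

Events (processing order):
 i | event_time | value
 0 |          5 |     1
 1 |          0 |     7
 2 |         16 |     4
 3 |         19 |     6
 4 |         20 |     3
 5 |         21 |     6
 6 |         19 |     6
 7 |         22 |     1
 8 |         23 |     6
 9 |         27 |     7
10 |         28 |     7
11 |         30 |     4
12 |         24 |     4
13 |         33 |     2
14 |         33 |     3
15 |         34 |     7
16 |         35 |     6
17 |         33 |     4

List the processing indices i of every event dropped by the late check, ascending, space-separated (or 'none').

i=0 t=5 v=1: → [0,10); WM=4
i=1 t=0 v=7: DROP (t<4-0); WM=4
i=2 t=16 v=4: → [12,22); WM=15; [0,10) fires=1
i=3 t=19 v=6: → [18,28),[12,22); WM=18
i=4 t=20 v=3: → [18,28),[12,22); WM=19
i=5 t=21 v=6: → [18,28),[12,22); WM=20
i=6 t=19 v=6: DROP (t<20-0); WM=20
i=7 t=22 v=1: → [18,28); WM=21
i=8 t=23 v=6: → [18,28); WM=22; [12,22) fires=4
i=9 t=27 v=7: → [24,34),[18,28); WM=26
i=10 t=28 v=7: → [24,34); WM=27
i=11 t=30 v=4: → [30,40),[24,34); WM=29; [18,28) fires=6
i=12 t=24 v=4: DROP (t<29-0); WM=29
i=13 t=33 v=2: → [30,40),[24,34); WM=32
i=14 t=33 v=3: → [30,40),[24,34); WM=32
i=15 t=34 v=7: → [30,40); WM=33
i=16 t=35 v=6: → [30,40); WM=34; [24,34) fires=5
i=17 t=33 v=4: DROP (t<34-0); WM=34

1 6 12 17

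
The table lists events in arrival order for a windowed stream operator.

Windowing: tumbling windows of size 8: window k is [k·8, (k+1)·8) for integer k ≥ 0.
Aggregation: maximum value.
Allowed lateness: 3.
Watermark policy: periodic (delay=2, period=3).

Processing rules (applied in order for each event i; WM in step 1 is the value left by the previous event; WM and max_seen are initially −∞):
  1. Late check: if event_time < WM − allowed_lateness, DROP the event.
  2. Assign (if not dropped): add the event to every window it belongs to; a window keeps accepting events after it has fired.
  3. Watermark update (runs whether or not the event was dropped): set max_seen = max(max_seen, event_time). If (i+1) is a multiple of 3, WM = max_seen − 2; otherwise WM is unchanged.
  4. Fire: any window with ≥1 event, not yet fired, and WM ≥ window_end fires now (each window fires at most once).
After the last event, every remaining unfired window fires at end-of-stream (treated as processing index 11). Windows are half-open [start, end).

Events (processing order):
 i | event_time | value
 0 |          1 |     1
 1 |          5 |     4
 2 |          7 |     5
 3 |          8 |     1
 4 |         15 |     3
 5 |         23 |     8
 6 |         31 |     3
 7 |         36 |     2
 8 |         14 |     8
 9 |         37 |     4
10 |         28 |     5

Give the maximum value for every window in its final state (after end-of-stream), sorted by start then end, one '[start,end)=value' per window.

i=0 t=1 v=1: → [0,8); WM=−∞
i=1 t=5 v=4: → [0,8); WM=−∞
i=2 t=7 v=5: → [0,8); WM=5
i=3 t=8 v=1: → [8,16); WM=5
i=4 t=15 v=3: → [8,16); WM=5
i=5 t=23 v=8: → [16,24); WM=21; [0,8) fires=5 [8,16) fires=3
i=6 t=31 v=3: → [24,32); WM=21
i=7 t=36 v=2: → [32,40); WM=21
i=8 t=14 v=8: DROP (t<21-3); WM=34; [16,24) fires=8 [24,32) fires=3
i=9 t=37 v=4: → [32,40); WM=34
i=10 t=28 v=5: DROP (t<34-3); WM=34

[0,8)=5 [8,16)=3 [16,24)=8 [24,32)=3 [32,40)=4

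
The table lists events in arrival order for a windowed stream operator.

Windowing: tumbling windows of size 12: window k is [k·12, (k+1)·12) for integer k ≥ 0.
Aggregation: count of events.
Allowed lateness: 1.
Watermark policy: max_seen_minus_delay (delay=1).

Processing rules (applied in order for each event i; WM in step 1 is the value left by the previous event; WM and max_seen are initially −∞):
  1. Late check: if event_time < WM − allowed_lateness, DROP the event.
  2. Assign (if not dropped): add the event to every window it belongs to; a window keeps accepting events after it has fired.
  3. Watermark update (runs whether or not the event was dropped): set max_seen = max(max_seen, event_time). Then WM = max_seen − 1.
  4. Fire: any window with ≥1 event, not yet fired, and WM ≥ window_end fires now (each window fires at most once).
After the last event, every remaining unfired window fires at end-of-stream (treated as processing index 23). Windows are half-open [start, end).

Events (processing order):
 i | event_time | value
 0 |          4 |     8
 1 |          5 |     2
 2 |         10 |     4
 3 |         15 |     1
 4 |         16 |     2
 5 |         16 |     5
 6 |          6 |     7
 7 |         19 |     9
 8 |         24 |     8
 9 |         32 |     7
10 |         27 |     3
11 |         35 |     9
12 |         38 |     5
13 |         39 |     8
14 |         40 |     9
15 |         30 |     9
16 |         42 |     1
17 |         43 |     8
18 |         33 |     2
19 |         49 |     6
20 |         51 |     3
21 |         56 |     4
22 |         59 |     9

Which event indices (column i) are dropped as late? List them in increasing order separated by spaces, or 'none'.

6 10 15 18

i=0 t=4 v=8: → [0,12); WM=3
i=1 t=5 v=2: → [0,12); WM=4
i=2 t=10 v=4: → [0,12); WM=9
i=3 t=15 v=1: → [12,24); WM=14; [0,12) fires=3
i=4 t=16 v=2: → [12,24); WM=15
i=5 t=16 v=5: → [12,24); WM=15
i=6 t=6 v=7: DROP (t<15-1); WM=15
i=7 t=19 v=9: → [12,24); WM=18
i=8 t=24 v=8: → [24,36); WM=23
i=9 t=32 v=7: → [24,36); WM=31; [12,24) fires=4
i=10 t=27 v=3: DROP (t<31-1); WM=31
i=11 t=35 v=9: → [24,36); WM=34
i=12 t=38 v=5: → [36,48); WM=37; [24,36) fires=3
i=13 t=39 v=8: → [36,48); WM=38
i=14 t=40 v=9: → [36,48); WM=39
i=15 t=30 v=9: DROP (t<39-1); WM=39
i=16 t=42 v=1: → [36,48); WM=41
i=17 t=43 v=8: → [36,48); WM=42
i=18 t=33 v=2: DROP (t<42-1); WM=42
i=19 t=49 v=6: → [48,60); WM=48; [36,48) fires=5
i=20 t=51 v=3: → [48,60); WM=50
i=21 t=56 v=4: → [48,60); WM=55
i=22 t=59 v=9: → [48,60); WM=58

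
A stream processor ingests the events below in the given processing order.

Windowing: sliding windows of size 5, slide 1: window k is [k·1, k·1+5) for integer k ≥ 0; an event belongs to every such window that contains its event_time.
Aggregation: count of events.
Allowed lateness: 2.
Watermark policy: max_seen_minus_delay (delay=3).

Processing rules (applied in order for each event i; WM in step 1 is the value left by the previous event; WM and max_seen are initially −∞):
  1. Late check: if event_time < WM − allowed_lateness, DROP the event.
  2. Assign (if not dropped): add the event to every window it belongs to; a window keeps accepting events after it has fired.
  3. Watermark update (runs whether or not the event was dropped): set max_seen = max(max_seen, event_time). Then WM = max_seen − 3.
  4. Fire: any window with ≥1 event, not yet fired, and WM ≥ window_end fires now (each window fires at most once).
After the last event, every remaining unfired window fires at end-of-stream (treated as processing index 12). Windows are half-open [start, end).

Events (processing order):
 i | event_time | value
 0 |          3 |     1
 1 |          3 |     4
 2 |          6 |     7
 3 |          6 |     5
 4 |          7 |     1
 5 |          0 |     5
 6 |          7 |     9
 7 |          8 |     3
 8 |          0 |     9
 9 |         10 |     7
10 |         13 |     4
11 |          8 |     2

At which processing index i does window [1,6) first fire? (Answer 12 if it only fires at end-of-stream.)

i=0 t=3 v=1: → [3,8),[2,7),[1,6),[0,5); WM=0
i=1 t=3 v=4: → [3,8),[2,7),[1,6),[0,5); WM=0
i=2 t=6 v=7: → [6,11),[5,10),[4,9),[3,8),[2,7); WM=3
i=3 t=6 v=5: → [6,11),[5,10),[4,9),[3,8),[2,7); WM=3
i=4 t=7 v=1: → [7,12),[6,11),[5,10),[4,9),[3,8); WM=4
i=5 t=0 v=5: DROP (t<4-2); WM=4
i=6 t=7 v=9: → [7,12),[6,11),[5,10),[4,9),[3,8); WM=4
i=7 t=8 v=3: → [8,13),[7,12),[6,11),[5,10),[4,9); WM=5; [0,5) fires=2
i=8 t=0 v=9: DROP (t<5-2); WM=5
i=9 t=10 v=7: → [10,15),[9,14),[8,13),[7,12),[6,11); WM=7; [1,6) fires=2 [2,7) fires=4
i=10 t=13 v=4: → [13,18),[12,17),[11,16),[10,15),[9,14); WM=10; [3,8) fires=6 [4,9) fires=5 [5,10) fires=5
i=11 t=8 v=2: → [8,13),[7,12),[6,11),[5,10),[4,9); WM=10

9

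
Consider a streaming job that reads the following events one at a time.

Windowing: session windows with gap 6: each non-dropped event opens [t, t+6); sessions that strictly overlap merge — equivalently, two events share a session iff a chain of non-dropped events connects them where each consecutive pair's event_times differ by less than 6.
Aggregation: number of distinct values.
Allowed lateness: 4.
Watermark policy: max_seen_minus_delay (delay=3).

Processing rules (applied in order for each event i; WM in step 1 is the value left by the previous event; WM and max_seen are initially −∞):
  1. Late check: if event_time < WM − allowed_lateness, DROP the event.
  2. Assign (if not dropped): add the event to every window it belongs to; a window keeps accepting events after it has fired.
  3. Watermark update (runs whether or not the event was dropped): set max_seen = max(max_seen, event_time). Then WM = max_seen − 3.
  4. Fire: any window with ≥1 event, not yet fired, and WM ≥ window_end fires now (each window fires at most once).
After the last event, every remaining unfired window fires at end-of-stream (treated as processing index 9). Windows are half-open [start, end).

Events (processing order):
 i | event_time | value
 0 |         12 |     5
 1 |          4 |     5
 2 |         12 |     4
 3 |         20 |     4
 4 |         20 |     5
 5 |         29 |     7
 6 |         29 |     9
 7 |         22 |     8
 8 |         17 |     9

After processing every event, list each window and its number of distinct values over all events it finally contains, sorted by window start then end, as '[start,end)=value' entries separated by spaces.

[12,18)=2 [20,28)=3 [29,35)=2

i=0 t=12 v=5: → [12,18); WM=9
i=1 t=4 v=5: DROP (t<9-4); WM=9
i=2 t=12 v=4: → [12,18); WM=9
i=3 t=20 v=4: → [20,26); WM=17
i=4 t=20 v=5: → [20,26); WM=17
i=5 t=29 v=7: → [29,35); WM=26
i=6 t=29 v=9: → [29,35); WM=26
i=7 t=22 v=8: → [20,28); WM=26
i=8 t=17 v=9: DROP (t<26-4); WM=26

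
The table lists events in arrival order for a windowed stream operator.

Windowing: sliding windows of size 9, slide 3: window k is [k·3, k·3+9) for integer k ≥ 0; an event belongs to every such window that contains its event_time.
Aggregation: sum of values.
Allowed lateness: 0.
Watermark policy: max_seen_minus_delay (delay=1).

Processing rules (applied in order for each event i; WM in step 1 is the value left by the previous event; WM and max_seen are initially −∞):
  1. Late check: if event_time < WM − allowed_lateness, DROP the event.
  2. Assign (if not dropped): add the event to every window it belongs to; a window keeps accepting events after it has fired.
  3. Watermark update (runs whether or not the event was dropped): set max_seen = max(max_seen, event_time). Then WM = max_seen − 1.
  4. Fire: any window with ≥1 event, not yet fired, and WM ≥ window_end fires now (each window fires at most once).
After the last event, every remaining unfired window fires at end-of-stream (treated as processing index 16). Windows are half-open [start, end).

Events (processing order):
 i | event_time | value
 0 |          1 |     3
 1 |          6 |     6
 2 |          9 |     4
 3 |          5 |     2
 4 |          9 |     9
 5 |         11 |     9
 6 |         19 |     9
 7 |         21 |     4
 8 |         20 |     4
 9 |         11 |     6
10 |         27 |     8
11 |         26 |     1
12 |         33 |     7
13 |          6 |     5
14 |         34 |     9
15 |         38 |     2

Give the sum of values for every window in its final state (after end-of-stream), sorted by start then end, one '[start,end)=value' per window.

[0,9)=9 [3,12)=28 [6,15)=28 [9,18)=22 [12,21)=13 [15,24)=17 [18,27)=18 [21,30)=13 [24,33)=9 [27,36)=24 [30,39)=18 [33,42)=18 [36,45)=2

i=0 t=1 v=3: → [0,9); WM=0
i=1 t=6 v=6: → [6,15),[3,12),[0,9); WM=5
i=2 t=9 v=4: → [9,18),[6,15),[3,12); WM=8
i=3 t=5 v=2: DROP (t<8-0); WM=8
i=4 t=9 v=9: → [9,18),[6,15),[3,12); WM=8
i=5 t=11 v=9: → [9,18),[6,15),[3,12); WM=10; [0,9) fires=9
i=6 t=19 v=9: → [18,27),[15,24),[12,21); WM=18; [3,12) fires=28 [6,15) fires=28 [9,18) fires=22
i=7 t=21 v=4: → [21,30),[18,27),[15,24); WM=20
i=8 t=20 v=4: → [18,27),[15,24),[12,21); WM=20
i=9 t=11 v=6: DROP (t<20-0); WM=20
i=10 t=27 v=8: → [27,36),[24,33),[21,30); WM=26; [12,21) fires=13 [15,24) fires=17
i=11 t=26 v=1: → [24,33),[21,30),[18,27); WM=26
i=12 t=33 v=7: → [33,42),[30,39),[27,36); WM=32; [18,27) fires=18 [21,30) fires=13
i=13 t=6 v=5: DROP (t<32-0); WM=32
i=14 t=34 v=9: → [33,42),[30,39),[27,36); WM=33; [24,33) fires=9
i=15 t=38 v=2: → [36,45),[33,42),[30,39); WM=37; [27,36) fires=24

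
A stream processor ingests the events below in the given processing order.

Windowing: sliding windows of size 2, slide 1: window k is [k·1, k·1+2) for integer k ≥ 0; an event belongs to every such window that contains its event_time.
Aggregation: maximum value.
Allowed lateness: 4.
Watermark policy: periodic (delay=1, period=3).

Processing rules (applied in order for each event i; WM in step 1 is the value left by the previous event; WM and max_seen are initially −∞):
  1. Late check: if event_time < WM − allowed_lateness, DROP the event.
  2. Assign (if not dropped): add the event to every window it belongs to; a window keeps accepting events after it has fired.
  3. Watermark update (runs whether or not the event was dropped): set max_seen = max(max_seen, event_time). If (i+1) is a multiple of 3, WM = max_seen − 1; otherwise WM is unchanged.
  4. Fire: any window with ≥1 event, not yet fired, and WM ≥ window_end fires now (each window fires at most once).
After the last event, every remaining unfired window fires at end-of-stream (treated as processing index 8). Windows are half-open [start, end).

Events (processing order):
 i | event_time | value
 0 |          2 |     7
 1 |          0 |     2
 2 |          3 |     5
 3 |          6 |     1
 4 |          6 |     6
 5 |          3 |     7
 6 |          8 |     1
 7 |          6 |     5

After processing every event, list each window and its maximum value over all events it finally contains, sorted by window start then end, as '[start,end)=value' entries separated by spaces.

[0,2)=2 [1,3)=7 [2,4)=7 [3,5)=7 [5,7)=6 [6,8)=6 [7,9)=1 [8,10)=1

i=0 t=2 v=7: → [2,4),[1,3); WM=−∞
i=1 t=0 v=2: → [0,2); WM=−∞
i=2 t=3 v=5: → [3,5),[2,4); WM=2; [0,2) fires=2
i=3 t=6 v=1: → [6,8),[5,7); WM=2
i=4 t=6 v=6: → [6,8),[5,7); WM=2
i=5 t=3 v=7: → [3,5),[2,4); WM=5; [1,3) fires=7 [2,4) fires=7 [3,5) fires=7
i=6 t=8 v=1: → [8,10),[7,9); WM=5
i=7 t=6 v=5: → [6,8),[5,7); WM=5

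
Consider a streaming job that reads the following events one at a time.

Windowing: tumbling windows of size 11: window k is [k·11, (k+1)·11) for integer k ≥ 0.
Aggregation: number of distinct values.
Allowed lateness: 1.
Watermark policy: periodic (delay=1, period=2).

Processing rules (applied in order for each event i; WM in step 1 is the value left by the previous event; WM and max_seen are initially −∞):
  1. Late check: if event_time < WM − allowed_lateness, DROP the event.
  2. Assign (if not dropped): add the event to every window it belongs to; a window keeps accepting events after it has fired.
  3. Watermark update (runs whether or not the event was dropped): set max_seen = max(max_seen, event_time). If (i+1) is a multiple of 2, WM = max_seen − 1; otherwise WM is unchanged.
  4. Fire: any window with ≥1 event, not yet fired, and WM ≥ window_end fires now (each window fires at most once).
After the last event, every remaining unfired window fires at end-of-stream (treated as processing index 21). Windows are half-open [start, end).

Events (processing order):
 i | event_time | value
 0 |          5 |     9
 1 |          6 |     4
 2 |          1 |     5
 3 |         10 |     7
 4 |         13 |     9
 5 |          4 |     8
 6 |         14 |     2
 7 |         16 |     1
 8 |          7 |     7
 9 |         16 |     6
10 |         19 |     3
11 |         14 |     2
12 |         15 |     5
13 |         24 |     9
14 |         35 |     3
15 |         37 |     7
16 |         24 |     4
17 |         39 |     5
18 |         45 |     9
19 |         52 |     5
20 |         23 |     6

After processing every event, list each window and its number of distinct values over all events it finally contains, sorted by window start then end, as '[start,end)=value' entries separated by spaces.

[0,11)=3 [11,22)=5 [22,33)=1 [33,44)=3 [44,55)=2

i=0 t=5 v=9: → [0,11); WM=−∞
i=1 t=6 v=4: → [0,11); WM=5
i=2 t=1 v=5: DROP (t<5-1); WM=5
i=3 t=10 v=7: → [0,11); WM=9
i=4 t=13 v=9: → [11,22); WM=9
i=5 t=4 v=8: DROP (t<9-1); WM=12; [0,11) fires=3
i=6 t=14 v=2: → [11,22); WM=12
i=7 t=16 v=1: → [11,22); WM=15
i=8 t=7 v=7: DROP (t<15-1); WM=15
i=9 t=16 v=6: → [11,22); WM=15
i=10 t=19 v=3: → [11,22); WM=15
i=11 t=14 v=2: → [11,22); WM=18
i=12 t=15 v=5: DROP (t<18-1); WM=18
i=13 t=24 v=9: → [22,33); WM=23; [11,22) fires=5
i=14 t=35 v=3: → [33,44); WM=23
i=15 t=37 v=7: → [33,44); WM=36; [22,33) fires=1
i=16 t=24 v=4: DROP (t<36-1); WM=36
i=17 t=39 v=5: → [33,44); WM=38
i=18 t=45 v=9: → [44,55); WM=38
i=19 t=52 v=5: → [44,55); WM=51; [33,44) fires=3
i=20 t=23 v=6: DROP (t<51-1); WM=51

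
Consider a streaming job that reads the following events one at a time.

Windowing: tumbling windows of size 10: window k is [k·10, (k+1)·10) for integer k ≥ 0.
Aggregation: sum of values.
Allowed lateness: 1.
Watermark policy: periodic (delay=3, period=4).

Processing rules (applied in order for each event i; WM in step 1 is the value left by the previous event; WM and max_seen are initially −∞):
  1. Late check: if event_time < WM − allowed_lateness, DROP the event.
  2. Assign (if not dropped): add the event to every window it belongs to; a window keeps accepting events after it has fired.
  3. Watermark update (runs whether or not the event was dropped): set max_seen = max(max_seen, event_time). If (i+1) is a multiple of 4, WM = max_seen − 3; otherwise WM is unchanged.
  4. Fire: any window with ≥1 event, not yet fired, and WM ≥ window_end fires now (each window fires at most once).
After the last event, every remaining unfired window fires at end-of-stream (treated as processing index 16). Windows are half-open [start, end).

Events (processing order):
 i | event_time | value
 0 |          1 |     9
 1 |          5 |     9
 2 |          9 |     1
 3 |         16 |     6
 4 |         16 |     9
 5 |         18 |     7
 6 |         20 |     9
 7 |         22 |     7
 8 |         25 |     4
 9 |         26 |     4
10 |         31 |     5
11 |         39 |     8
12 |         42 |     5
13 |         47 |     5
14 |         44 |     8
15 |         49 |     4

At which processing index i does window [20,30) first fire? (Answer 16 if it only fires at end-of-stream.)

11

i=0 t=1 v=9: → [0,10); WM=−∞
i=1 t=5 v=9: → [0,10); WM=−∞
i=2 t=9 v=1: → [0,10); WM=−∞
i=3 t=16 v=6: → [10,20); WM=13; [0,10) fires=19
i=4 t=16 v=9: → [10,20); WM=13
i=5 t=18 v=7: → [10,20); WM=13
i=6 t=20 v=9: → [20,30); WM=13
i=7 t=22 v=7: → [20,30); WM=19
i=8 t=25 v=4: → [20,30); WM=19
i=9 t=26 v=4: → [20,30); WM=19
i=10 t=31 v=5: → [30,40); WM=19
i=11 t=39 v=8: → [30,40); WM=36; [10,20) fires=22 [20,30) fires=24
i=12 t=42 v=5: → [40,50); WM=36
i=13 t=47 v=5: → [40,50); WM=36
i=14 t=44 v=8: → [40,50); WM=36
i=15 t=49 v=4: → [40,50); WM=46; [30,40) fires=13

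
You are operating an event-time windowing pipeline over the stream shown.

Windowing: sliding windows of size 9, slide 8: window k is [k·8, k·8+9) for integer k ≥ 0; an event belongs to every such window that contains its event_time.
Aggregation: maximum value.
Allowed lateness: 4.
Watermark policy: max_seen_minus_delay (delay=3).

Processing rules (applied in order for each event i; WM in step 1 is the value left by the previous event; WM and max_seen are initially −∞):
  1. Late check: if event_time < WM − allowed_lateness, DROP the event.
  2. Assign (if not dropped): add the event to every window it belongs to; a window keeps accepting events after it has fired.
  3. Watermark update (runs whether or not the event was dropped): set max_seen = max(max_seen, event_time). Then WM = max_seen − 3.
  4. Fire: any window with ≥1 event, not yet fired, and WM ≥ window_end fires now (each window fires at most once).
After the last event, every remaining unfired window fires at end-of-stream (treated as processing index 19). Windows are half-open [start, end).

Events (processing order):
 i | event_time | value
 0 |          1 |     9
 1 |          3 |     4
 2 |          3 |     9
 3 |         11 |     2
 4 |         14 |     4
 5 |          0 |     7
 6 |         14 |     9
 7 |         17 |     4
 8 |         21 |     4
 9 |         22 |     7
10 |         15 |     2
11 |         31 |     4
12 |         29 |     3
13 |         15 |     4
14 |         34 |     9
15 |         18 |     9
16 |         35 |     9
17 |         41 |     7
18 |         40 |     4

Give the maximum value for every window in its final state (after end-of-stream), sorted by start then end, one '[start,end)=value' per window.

[0,9)=9 [8,17)=9 [16,25)=7 [24,33)=4 [32,41)=9 [40,49)=7

i=0 t=1 v=9: → [0,9); WM=-2
i=1 t=3 v=4: → [0,9); WM=0
i=2 t=3 v=9: → [0,9); WM=0
i=3 t=11 v=2: → [8,17); WM=8
i=4 t=14 v=4: → [8,17); WM=11; [0,9) fires=9
i=5 t=0 v=7: DROP (t<11-4); WM=11
i=6 t=14 v=9: → [8,17); WM=11
i=7 t=17 v=4: → [16,25); WM=14
i=8 t=21 v=4: → [16,25); WM=18; [8,17) fires=9
i=9 t=22 v=7: → [16,25); WM=19
i=10 t=15 v=2: → [8,17); WM=19
i=11 t=31 v=4: → [24,33); WM=28; [16,25) fires=7
i=12 t=29 v=3: → [24,33); WM=28
i=13 t=15 v=4: DROP (t<28-4); WM=28
i=14 t=34 v=9: → [32,41); WM=31
i=15 t=18 v=9: DROP (t<31-4); WM=31
i=16 t=35 v=9: → [32,41); WM=32
i=17 t=41 v=7: → [40,49); WM=38; [24,33) fires=4
i=18 t=40 v=4: → [40,49),[32,41); WM=38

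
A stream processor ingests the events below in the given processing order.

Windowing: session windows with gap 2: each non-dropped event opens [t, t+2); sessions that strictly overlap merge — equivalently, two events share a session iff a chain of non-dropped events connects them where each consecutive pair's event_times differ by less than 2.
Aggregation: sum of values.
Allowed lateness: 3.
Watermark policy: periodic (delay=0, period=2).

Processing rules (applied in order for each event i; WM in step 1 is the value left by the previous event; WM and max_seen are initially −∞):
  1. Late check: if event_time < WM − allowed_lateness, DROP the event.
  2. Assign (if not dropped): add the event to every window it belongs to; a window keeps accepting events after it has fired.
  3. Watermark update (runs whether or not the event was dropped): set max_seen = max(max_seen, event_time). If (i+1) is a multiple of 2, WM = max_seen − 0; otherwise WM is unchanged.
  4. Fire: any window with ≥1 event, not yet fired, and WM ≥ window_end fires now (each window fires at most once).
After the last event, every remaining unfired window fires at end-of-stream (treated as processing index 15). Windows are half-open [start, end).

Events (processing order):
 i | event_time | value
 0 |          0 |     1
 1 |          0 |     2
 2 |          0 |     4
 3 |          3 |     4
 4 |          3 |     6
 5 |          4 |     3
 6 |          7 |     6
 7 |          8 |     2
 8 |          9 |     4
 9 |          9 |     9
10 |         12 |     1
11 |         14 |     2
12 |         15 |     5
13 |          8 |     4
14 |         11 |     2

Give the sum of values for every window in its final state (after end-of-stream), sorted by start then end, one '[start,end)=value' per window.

[0,2)=7 [3,6)=13 [7,11)=21 [12,14)=1 [14,17)=7

i=0 t=0 v=1: → [0,2); WM=−∞
i=1 t=0 v=2: → [0,2); WM=0
i=2 t=0 v=4: → [0,2); WM=0
i=3 t=3 v=4: → [3,5); WM=3
i=4 t=3 v=6: → [3,5); WM=3
i=5 t=4 v=3: → [3,6); WM=4
i=6 t=7 v=6: → [7,9); WM=4
i=7 t=8 v=2: → [7,10); WM=8
i=8 t=9 v=4: → [7,11); WM=8
i=9 t=9 v=9: → [7,11); WM=9
i=10 t=12 v=1: → [12,14); WM=9
i=11 t=14 v=2: → [14,16); WM=14
i=12 t=15 v=5: → [14,17); WM=14
i=13 t=8 v=4: DROP (t<14-3); WM=15
i=14 t=11 v=2: DROP (t<15-3); WM=15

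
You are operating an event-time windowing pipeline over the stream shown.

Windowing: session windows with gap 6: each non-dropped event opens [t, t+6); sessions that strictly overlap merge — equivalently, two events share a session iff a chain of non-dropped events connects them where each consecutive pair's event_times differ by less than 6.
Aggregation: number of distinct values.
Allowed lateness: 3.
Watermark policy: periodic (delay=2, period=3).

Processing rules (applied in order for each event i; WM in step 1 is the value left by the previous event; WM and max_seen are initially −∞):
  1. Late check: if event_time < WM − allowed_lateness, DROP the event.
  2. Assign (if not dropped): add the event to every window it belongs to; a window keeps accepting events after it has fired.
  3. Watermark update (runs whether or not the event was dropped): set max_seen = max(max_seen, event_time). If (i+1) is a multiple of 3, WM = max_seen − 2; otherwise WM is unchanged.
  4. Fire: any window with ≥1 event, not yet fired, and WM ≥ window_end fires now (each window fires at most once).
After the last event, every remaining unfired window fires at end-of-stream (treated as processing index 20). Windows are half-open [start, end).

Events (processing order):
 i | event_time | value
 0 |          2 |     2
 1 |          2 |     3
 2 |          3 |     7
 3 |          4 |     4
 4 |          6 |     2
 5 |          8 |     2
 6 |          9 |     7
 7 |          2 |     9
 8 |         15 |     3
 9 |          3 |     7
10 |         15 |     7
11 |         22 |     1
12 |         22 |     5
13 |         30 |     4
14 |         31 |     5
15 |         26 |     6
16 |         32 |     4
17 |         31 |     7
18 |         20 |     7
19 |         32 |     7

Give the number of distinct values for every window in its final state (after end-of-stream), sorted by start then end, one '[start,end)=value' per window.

i=0 t=2 v=2: → [2,8); WM=−∞
i=1 t=2 v=3: → [2,8); WM=−∞
i=2 t=3 v=7: → [2,9); WM=1
i=3 t=4 v=4: → [2,10); WM=1
i=4 t=6 v=2: → [2,12); WM=1
i=5 t=8 v=2: → [2,14); WM=6
i=6 t=9 v=7: → [2,15); WM=6
i=7 t=2 v=9: DROP (t<6-3); WM=6
i=8 t=15 v=3: → [15,21); WM=13
i=9 t=3 v=7: DROP (t<13-3); WM=13
i=10 t=15 v=7: → [15,21); WM=13
i=11 t=22 v=1: → [22,28); WM=20
i=12 t=22 v=5: → [22,28); WM=20
i=13 t=30 v=4: → [30,36); WM=20
i=14 t=31 v=5: → [30,37); WM=29
i=15 t=26 v=6: → [22,37); WM=29
i=16 t=32 v=4: → [22,38); WM=29
i=17 t=31 v=7: → [22,38); WM=30
i=18 t=20 v=7: DROP (t<30-3); WM=30
i=19 t=32 v=7: → [22,38); WM=30

[2,15)=4 [15,21)=2 [22,38)=5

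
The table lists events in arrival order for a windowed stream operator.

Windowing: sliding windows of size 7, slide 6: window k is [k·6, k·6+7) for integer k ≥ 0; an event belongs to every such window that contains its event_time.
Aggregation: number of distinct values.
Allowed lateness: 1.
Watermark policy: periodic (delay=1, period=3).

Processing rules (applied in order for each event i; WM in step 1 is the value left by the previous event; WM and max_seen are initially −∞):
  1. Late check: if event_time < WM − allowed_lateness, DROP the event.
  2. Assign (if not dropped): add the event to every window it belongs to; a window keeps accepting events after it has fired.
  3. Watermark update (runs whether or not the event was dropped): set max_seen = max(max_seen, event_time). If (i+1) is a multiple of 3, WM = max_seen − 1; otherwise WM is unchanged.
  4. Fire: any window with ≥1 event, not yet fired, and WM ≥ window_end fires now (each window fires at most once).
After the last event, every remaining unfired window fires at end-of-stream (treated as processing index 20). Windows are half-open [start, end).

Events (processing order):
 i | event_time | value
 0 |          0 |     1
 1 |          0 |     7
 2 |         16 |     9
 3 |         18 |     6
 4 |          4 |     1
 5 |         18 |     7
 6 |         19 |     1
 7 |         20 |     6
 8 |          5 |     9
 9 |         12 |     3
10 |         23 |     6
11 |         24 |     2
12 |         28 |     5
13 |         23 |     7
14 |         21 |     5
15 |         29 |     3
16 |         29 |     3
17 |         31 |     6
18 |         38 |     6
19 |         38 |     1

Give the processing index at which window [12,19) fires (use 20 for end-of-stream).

8

i=0 t=0 v=1: → [0,7); WM=−∞
i=1 t=0 v=7: → [0,7); WM=−∞
i=2 t=16 v=9: → [12,19); WM=15; [0,7) fires=2
i=3 t=18 v=6: → [18,25),[12,19); WM=15
i=4 t=4 v=1: DROP (t<15-1); WM=15
i=5 t=18 v=7: → [18,25),[12,19); WM=17
i=6 t=19 v=1: → [18,25); WM=17
i=7 t=20 v=6: → [18,25); WM=17
i=8 t=5 v=9: DROP (t<17-1); WM=19; [12,19) fires=3
i=9 t=12 v=3: DROP (t<19-1); WM=19
i=10 t=23 v=6: → [18,25); WM=19
i=11 t=24 v=2: → [24,31),[18,25); WM=23
i=12 t=28 v=5: → [24,31); WM=23
i=13 t=23 v=7: → [18,25); WM=23
i=14 t=21 v=5: DROP (t<23-1); WM=27; [18,25) fires=4
i=15 t=29 v=3: → [24,31); WM=27
i=16 t=29 v=3: → [24,31); WM=27
i=17 t=31 v=6: → [30,37); WM=30
i=18 t=38 v=6: → [36,43); WM=30
i=19 t=38 v=1: → [36,43); WM=30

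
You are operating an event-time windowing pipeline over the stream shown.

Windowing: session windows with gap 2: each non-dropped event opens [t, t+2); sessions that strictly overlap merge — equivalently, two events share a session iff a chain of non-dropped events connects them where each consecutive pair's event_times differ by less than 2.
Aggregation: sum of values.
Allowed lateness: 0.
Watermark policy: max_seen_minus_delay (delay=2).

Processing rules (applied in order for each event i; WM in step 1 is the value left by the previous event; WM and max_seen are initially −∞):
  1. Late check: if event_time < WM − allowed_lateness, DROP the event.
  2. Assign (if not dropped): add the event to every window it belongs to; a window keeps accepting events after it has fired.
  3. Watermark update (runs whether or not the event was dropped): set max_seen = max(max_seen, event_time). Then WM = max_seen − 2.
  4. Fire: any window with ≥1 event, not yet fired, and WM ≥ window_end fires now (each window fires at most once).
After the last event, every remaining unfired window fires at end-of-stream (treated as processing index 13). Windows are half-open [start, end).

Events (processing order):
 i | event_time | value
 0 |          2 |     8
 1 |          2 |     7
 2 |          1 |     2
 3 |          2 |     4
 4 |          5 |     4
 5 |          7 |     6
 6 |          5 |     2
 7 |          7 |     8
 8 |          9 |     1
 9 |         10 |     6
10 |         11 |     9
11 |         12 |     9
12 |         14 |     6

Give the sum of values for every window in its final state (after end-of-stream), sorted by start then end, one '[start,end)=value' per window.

i=0 t=2 v=8: → [2,4); WM=0
i=1 t=2 v=7: → [2,4); WM=0
i=2 t=1 v=2: → [1,4); WM=0
i=3 t=2 v=4: → [1,4); WM=0
i=4 t=5 v=4: → [5,7); WM=3
i=5 t=7 v=6: → [7,9); WM=5
i=6 t=5 v=2: → [5,7); WM=5
i=7 t=7 v=8: → [7,9); WM=5
i=8 t=9 v=1: → [9,11); WM=7
i=9 t=10 v=6: → [9,12); WM=8
i=10 t=11 v=9: → [9,13); WM=9
i=11 t=12 v=9: → [9,14); WM=10
i=12 t=14 v=6: → [14,16); WM=12

[1,4)=21 [5,7)=6 [7,9)=14 [9,14)=25 [14,16)=6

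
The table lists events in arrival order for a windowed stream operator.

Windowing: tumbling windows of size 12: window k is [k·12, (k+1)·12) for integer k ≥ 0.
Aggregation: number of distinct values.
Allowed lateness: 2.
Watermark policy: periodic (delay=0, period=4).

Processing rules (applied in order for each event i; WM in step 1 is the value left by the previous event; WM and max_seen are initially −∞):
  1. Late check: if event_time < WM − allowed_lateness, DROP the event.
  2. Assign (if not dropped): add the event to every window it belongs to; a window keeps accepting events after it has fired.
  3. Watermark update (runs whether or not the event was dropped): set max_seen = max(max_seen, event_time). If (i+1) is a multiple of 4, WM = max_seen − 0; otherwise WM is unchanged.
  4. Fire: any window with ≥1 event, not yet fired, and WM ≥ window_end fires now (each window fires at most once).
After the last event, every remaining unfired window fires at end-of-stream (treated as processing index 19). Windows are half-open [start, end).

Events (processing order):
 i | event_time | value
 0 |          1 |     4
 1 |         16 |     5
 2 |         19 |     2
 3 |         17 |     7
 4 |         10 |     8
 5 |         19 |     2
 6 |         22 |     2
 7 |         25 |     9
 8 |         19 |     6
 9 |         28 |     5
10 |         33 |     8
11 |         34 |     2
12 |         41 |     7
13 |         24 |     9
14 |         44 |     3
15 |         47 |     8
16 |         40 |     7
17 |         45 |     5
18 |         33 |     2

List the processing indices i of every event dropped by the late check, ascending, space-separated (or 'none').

4 8 13 16 18

i=0 t=1 v=4: → [0,12); WM=−∞
i=1 t=16 v=5: → [12,24); WM=−∞
i=2 t=19 v=2: → [12,24); WM=−∞
i=3 t=17 v=7: → [12,24); WM=19; [0,12) fires=1
i=4 t=10 v=8: DROP (t<19-2); WM=19
i=5 t=19 v=2: → [12,24); WM=19
i=6 t=22 v=2: → [12,24); WM=19
i=7 t=25 v=9: → [24,36); WM=25; [12,24) fires=3
i=8 t=19 v=6: DROP (t<25-2); WM=25
i=9 t=28 v=5: → [24,36); WM=25
i=10 t=33 v=8: → [24,36); WM=25
i=11 t=34 v=2: → [24,36); WM=34
i=12 t=41 v=7: → [36,48); WM=34
i=13 t=24 v=9: DROP (t<34-2); WM=34
i=14 t=44 v=3: → [36,48); WM=34
i=15 t=47 v=8: → [36,48); WM=47; [24,36) fires=4
i=16 t=40 v=7: DROP (t<47-2); WM=47
i=17 t=45 v=5: → [36,48); WM=47
i=18 t=33 v=2: DROP (t<47-2); WM=47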